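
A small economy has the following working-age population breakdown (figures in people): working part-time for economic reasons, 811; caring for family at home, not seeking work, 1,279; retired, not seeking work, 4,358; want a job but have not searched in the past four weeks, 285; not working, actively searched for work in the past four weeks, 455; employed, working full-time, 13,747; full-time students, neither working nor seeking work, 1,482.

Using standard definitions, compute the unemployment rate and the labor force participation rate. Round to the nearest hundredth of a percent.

Unemployment rate ≈ 3.03%; labor force participation rate ≈ 66.97%.

Employed = 811 + 13,747 = 14,558 (anyone who worked, including part-time for economic reasons, counts as employed).
Unemployed = 455.
Labor force = 14,558 + 455 = 15,013.
Not in labor force = 1,279 + 4,358 + 285 + 1,482 = 7,404 (those not working and not actively searching are outside the labor force — including those who want a job but have given up searching).
Civilian working-age population = 15,013 + 7,404 = 22,417.
Unemployment rate = 455 / 15,013 = 3.03%.
Labor force participation rate = 15,013 / 22,417 = 66.97%.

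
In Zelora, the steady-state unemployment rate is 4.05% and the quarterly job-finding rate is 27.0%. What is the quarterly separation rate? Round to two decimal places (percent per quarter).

Separation rate ≈ 1.14% per quarter.

From u* = s/(s+f): s = u·f/(1−u).
s = 0.0405 × 27.0 / (1 − 0.0405) = 1.0935 / 0.9595 ≈ 1.14% per quarter.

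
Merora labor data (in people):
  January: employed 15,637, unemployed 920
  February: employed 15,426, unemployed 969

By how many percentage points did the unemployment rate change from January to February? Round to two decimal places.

The unemployment rate changed by +0.35 percentage points.

January: labor force = 15,637 + 920 = 16,557; u = 920/16,557 = 5.56%.
February: labor force = 15,426 + 969 = 16,395; u = 969/16,395 = 5.91%.
Change = 5.91% − 5.56% = +0.35 pp.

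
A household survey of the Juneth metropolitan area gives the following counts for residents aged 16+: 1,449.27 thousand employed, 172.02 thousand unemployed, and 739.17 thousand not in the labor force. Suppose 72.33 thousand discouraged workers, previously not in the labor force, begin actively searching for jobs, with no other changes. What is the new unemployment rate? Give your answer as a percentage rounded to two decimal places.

New unemployment rate ≈ 14.43%.

Initially, labor force = 1,449.27 + 172.02 = 1,621.29 thousand, so u = 172.02/1,621.29 = 10.61%.
After the change, unemployed and labor force both rise by 72.33 → E = 1,449.27, U = 244.35, labor force = 1,693.62 thousand.
New unemployment rate = 244.35 / 1,693.62 = 14.43%.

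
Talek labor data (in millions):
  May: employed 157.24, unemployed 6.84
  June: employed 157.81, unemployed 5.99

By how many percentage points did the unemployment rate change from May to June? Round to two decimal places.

The unemployment rate changed by −0.51 percentage points.

May: labor force = 157.24 + 6.84 = 164.08; u = 6.84/164.08 = 4.17%.
June: labor force = 157.81 + 5.99 = 163.80; u = 5.99/163.80 = 3.66%.
Change = 3.66% − 4.17% = −0.51 pp.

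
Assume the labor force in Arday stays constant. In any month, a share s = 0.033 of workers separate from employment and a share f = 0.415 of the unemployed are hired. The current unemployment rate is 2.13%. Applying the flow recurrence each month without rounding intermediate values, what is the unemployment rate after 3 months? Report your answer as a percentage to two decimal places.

Unemployment rate after three months ≈ 6.49%.

With a fixed labor force, u_{t+1} = u_t + s·(1−u_t) − f·u_t = u_t·(1−s−f) + s.
Here 1−s−f = 0.552 and s = 0.033.
u_1 = 0.021300 × 0.552 + 0.033 = 0.044758.
u_2 = 0.044758 × 0.552 + 0.033 = 0.057706.
u_3 = 0.057706 × 0.552 + 0.033 = 0.064854.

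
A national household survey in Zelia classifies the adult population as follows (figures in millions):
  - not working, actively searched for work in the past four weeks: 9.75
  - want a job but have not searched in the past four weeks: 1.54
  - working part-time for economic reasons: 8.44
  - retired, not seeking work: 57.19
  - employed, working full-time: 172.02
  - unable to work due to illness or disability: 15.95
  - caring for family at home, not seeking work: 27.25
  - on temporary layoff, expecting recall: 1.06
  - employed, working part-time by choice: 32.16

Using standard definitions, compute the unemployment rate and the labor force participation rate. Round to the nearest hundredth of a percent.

Unemployment rate ≈ 4.84%; labor force participation rate ≈ 68.67%.

Employed = 8.44 + 172.02 + 32.16 = 212.62 million (anyone who worked, including part-time for economic reasons, counts as employed).
Unemployed = 9.75 + 1.06 = 10.81 million (jobless and actively searching, or on temporary layoff).
Labor force = 212.62 + 10.81 = 223.43 million.
Not in labor force = 1.54 + 57.19 + 15.95 + 27.25 = 101.93 million (those not working and not actively searching are outside the labor force — including those who want a job but have given up searching).
Civilian working-age population = 223.43 + 101.93 = 325.36 million.
Unemployment rate = 10.81 / 223.43 = 4.84%.
Labor force participation rate = 223.43 / 325.36 = 68.67%.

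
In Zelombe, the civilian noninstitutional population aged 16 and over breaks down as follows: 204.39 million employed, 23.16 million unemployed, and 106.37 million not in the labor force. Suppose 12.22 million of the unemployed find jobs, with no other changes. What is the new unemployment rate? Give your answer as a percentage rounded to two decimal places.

New unemployment rate ≈ 4.81%.

Initially, labor force = 204.39 + 23.16 = 227.55 million, so u = 23.16/227.55 = 10.18%.
After the change, unemployed falls and employed rises by 12.22; labor force unchanged → E = 216.61, U = 10.94, labor force = 227.55 million.
New unemployment rate = 10.94 / 227.55 = 4.81%.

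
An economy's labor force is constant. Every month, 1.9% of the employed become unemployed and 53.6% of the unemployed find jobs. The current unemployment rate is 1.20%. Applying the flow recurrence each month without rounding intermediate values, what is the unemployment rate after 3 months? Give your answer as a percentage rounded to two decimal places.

With a fixed labor force, u_{t+1} = u_t + s·(1−u_t) − f·u_t = u_t·(1−s−f) + s.
Here 1−s−f = 0.445 and s = 0.019.
u_1 = 0.012000 × 0.445 + 0.019 = 0.024340.
u_2 = 0.024340 × 0.445 + 0.019 = 0.029831.
u_3 = 0.029831 × 0.445 + 0.019 = 0.032275.

Unemployment rate after three months ≈ 3.23%.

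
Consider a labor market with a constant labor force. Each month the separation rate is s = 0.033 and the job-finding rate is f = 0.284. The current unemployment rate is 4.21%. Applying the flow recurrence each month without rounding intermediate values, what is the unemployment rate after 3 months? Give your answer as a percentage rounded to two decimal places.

Unemployment rate after three months ≈ 8.43%.

With a fixed labor force, u_{t+1} = u_t + s·(1−u_t) − f·u_t = u_t·(1−s−f) + s.
Here 1−s−f = 0.683 and s = 0.033.
u_1 = 0.042100 × 0.683 + 0.033 = 0.061754.
u_2 = 0.061754 × 0.683 + 0.033 = 0.075178.
u_3 = 0.075178 × 0.683 + 0.033 = 0.084347.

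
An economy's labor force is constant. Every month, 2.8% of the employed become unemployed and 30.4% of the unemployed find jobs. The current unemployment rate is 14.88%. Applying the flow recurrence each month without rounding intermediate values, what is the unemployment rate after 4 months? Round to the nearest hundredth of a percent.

With a fixed labor force, u_{t+1} = u_t + s·(1−u_t) − f·u_t = u_t·(1−s−f) + s.
Here 1−s−f = 0.668 and s = 0.028.
u_1 = 0.148800 × 0.668 + 0.028 = 0.127398.
u_2 = 0.127398 × 0.668 + 0.028 = 0.113102.
u_3 = 0.113102 × 0.668 + 0.028 = 0.103552.
u_4 = 0.103552 × 0.668 + 0.028 = 0.097173.

Unemployment rate after four months ≈ 9.72%.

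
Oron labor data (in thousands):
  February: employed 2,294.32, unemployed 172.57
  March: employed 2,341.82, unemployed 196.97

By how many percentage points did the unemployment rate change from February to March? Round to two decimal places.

The unemployment rate changed by +0.76 percentage points.

February: labor force = 2,294.32 + 172.57 = 2,466.89; u = 172.57/2,466.89 = 7.00%.
March: labor force = 2,341.82 + 196.97 = 2,538.79; u = 196.97/2,538.79 = 7.76%.
Change = 7.76% − 7.00% = +0.76 pp.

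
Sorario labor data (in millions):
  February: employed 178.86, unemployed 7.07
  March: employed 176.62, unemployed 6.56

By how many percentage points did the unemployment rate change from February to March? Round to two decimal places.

February: labor force = 178.86 + 7.07 = 185.93; u = 7.07/185.93 = 3.80%.
March: labor force = 176.62 + 6.56 = 183.18; u = 6.56/183.18 = 3.58%.
Change = 3.58% − 3.80% = −0.22 pp.

The unemployment rate changed by −0.22 percentage points.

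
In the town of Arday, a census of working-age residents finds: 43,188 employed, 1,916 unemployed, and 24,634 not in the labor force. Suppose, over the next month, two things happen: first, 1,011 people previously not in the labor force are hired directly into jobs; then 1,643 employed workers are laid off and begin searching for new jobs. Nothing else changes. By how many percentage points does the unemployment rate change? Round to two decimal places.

The unemployment rate changes by +3.47 percentage points.

Initially, labor force = 43,188 + 1,916 = 45,104, so u = 1,916/45,104 = 4.25%.
After the first change, employed and labor force both rise by 1,011; unemployed unchanged → E = 44,199, U = 1,916, labor force = 46,115.
After the second change, employed falls and unemployed rises by 1,643; labor force unchanged → E = 42,556, U = 3,559, labor force = 46,115.
New unemployment rate = 3,559 / 46,115 = 7.72%.
Change = 7.72% − 4.25% = +3.47 percentage points.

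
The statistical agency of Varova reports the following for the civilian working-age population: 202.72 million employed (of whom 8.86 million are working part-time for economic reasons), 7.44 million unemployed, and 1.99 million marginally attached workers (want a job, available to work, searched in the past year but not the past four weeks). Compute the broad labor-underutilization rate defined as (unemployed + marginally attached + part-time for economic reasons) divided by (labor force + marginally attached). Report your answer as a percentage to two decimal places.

Broad underutilization rate ≈ 8.62%.

Labor force = 202.72 + 7.44 = 210.16 million.
Numerator = 7.44 + 1.99 + 8.86 = 18.29 million.
Denominator = 210.16 + 1.99 = 212.15 million.
Broad rate = 18.29 / 212.15 = 8.62%.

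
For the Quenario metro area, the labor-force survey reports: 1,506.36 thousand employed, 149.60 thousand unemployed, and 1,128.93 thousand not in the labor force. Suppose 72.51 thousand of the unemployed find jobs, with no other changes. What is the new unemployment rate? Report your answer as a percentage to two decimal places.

New unemployment rate ≈ 4.66%.

Initially, labor force = 1,506.36 + 149.60 = 1,655.96 thousand, so u = 149.60/1,655.96 = 9.03%.
After the change, unemployed falls and employed rises by 72.51; labor force unchanged → E = 1,578.87, U = 77.09, labor force = 1,655.96 thousand.
New unemployment rate = 77.09 / 1,655.96 = 4.66%.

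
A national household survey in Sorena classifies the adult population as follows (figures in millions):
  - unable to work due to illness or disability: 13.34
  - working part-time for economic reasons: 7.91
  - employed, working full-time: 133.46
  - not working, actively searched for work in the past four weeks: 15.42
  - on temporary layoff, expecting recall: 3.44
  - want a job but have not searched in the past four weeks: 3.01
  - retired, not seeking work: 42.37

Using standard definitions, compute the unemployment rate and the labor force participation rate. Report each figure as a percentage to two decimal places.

Employed = 7.91 + 133.46 = 141.37 million (anyone who worked, including part-time for economic reasons, counts as employed).
Unemployed = 15.42 + 3.44 = 18.86 million (jobless and actively searching, or on temporary layoff).
Labor force = 141.37 + 18.86 = 160.23 million.
Not in labor force = 13.34 + 3.01 + 42.37 = 58.72 million (those not working and not actively searching are outside the labor force — including those who want a job but have given up searching).
Civilian working-age population = 160.23 + 58.72 = 218.95 million.
Unemployment rate = 18.86 / 160.23 = 11.77%.
Labor force participation rate = 160.23 / 218.95 = 73.18%.

Unemployment rate ≈ 11.77%; labor force participation rate ≈ 73.18%.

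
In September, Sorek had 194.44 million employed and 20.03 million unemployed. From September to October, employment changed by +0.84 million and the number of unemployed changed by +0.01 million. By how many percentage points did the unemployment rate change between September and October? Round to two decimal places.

The unemployment rate changed by −0.03 percentage points.

September: labor force = 194.44 + 20.03 = 214.47; u = 20.03/214.47 = 9.34%.
October: labor force = 195.28 + 20.04 = 215.32; u = 20.04/215.32 = 9.31%.
Change = 9.31% − 9.34% = −0.03 pp.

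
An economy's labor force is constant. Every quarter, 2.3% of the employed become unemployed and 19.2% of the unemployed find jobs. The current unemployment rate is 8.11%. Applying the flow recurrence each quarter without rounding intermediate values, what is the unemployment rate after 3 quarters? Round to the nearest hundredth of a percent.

With a fixed labor force, u_{t+1} = u_t + s·(1−u_t) − f·u_t = u_t·(1−s−f) + s.
Here 1−s−f = 0.785 and s = 0.023.
u_1 = 0.081100 × 0.785 + 0.023 = 0.086664.
u_2 = 0.086664 × 0.785 + 0.023 = 0.091031.
u_3 = 0.091031 × 0.785 + 0.023 = 0.094459.

Unemployment rate after three quarters ≈ 9.45%.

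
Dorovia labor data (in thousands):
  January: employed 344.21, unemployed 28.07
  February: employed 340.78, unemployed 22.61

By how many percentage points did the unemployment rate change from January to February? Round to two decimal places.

January: labor force = 344.21 + 28.07 = 372.28; u = 28.07/372.28 = 7.54%.
February: labor force = 340.78 + 22.61 = 363.39; u = 22.61/363.39 = 6.22%.
Change = 6.22% − 7.54% = −1.32 pp.

The unemployment rate changed by −1.32 percentage points.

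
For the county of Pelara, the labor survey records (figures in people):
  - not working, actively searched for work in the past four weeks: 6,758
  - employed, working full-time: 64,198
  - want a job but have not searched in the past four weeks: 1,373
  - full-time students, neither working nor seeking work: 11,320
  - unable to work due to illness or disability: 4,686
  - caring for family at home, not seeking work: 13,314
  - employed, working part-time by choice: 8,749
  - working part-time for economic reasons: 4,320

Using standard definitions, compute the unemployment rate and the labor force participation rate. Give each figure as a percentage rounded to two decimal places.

Unemployment rate ≈ 8.04%; labor force participation rate ≈ 73.24%.

Employed = 64,198 + 8,749 + 4,320 = 77,267 (anyone who worked, including part-time for economic reasons, counts as employed).
Unemployed = 6,758.
Labor force = 77,267 + 6,758 = 84,025.
Not in labor force = 1,373 + 11,320 + 4,686 + 13,314 = 30,693 (those not working and not actively searching are outside the labor force — including those who want a job but have given up searching).
Civilian working-age population = 84,025 + 30,693 = 114,718.
Unemployment rate = 6,758 / 84,025 = 8.04%.
Labor force participation rate = 84,025 / 114,718 = 73.24%.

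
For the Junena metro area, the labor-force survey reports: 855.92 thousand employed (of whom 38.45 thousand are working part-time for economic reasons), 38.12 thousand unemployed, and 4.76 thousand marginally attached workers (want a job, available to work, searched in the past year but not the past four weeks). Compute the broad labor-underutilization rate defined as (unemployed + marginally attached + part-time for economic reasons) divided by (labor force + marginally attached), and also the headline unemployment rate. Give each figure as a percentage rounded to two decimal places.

Labor force = 855.92 + 38.12 = 894.04 thousand.
Numerator = 38.12 + 4.76 + 38.45 = 81.33 thousand.
Denominator = 894.04 + 4.76 = 898.80 thousand.
Broad rate = 81.33 / 898.80 = 9.05%.
Headline unemployment rate = 38.12 / 894.04 = 4.26%.

Broad underutilization rate ≈ 9.05%; headline unemployment rate ≈ 4.26%.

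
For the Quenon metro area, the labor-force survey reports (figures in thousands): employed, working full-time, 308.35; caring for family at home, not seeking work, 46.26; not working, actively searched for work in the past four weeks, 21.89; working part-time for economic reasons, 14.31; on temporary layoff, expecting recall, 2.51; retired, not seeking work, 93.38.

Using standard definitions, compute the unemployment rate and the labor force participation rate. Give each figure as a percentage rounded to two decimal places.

Unemployment rate ≈ 7.03%; labor force participation rate ≈ 71.31%.

Employed = 308.35 + 14.31 = 322.66 thousand (anyone who worked, including part-time for economic reasons, counts as employed).
Unemployed = 21.89 + 2.51 = 24.40 thousand (jobless and actively searching, or on temporary layoff).
Labor force = 322.66 + 24.40 = 347.06 thousand.
Not in labor force = 46.26 + 93.38 = 139.64 thousand (those not working and not actively searching are outside the labor force).
Civilian working-age population = 347.06 + 139.64 = 486.70 thousand.
Unemployment rate = 24.40 / 347.06 = 7.03%.
Labor force participation rate = 347.06 / 486.70 = 71.31%.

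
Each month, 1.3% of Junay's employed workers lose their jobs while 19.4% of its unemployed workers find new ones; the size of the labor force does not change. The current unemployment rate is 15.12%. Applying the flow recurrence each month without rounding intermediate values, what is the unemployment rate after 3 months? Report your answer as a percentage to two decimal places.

Unemployment rate after three months ≈ 10.69%.

With a fixed labor force, u_{t+1} = u_t + s·(1−u_t) − f·u_t = u_t·(1−s−f) + s.
Here 1−s−f = 0.793 and s = 0.013.
u_1 = 0.151200 × 0.793 + 0.013 = 0.132902.
u_2 = 0.132902 × 0.793 + 0.013 = 0.118391.
u_3 = 0.118391 × 0.793 + 0.013 = 0.106884.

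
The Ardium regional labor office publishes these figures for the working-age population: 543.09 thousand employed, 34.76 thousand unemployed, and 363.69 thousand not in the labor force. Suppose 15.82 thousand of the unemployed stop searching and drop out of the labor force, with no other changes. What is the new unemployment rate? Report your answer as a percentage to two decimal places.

Initially, labor force = 543.09 + 34.76 = 577.85 thousand, so u = 34.76/577.85 = 6.02%.
After the change, unemployed and labor force both fall by 15.82 → E = 543.09, U = 18.94, labor force = 562.03 thousand.
New unemployment rate = 18.94 / 562.03 = 3.37%.

New unemployment rate ≈ 3.37%.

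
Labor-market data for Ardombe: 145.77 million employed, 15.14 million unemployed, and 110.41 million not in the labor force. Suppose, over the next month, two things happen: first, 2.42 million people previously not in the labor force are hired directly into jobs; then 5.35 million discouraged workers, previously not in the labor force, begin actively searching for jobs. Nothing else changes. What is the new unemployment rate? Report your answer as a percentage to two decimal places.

Initially, labor force = 145.77 + 15.14 = 160.91 million, so u = 15.14/160.91 = 9.41%.
After the first change, employed and labor force both rise by 2.42; unemployed unchanged → E = 148.19, U = 15.14, labor force = 163.33 million.
After the second change, unemployed and labor force both rise by 5.35 → E = 148.19, U = 20.49, labor force = 168.68 million.
New unemployment rate = 20.49 / 168.68 = 12.15%.

New unemployment rate ≈ 12.15%.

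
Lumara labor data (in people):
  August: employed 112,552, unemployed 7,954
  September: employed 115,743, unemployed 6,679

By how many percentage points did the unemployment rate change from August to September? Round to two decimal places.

The unemployment rate changed by −1.14 percentage points.

August: labor force = 112,552 + 7,954 = 120,506; u = 7,954/120,506 = 6.60%.
September: labor force = 115,743 + 6,679 = 122,422; u = 6,679/122,422 = 5.46%.
Change = 5.46% − 6.60% = −1.14 pp.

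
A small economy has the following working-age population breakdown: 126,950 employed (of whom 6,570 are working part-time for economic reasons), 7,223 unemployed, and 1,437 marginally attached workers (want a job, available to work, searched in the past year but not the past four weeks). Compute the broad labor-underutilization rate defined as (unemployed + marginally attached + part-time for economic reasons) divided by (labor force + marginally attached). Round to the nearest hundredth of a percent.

Labor force = 126,950 + 7,223 = 134,173.
Numerator = 7,223 + 1,437 + 6,570 = 15,230.
Denominator = 134,173 + 1,437 = 135,610.
Broad rate = 15,230 / 135,610 = 11.23%.

Broad underutilization rate ≈ 11.23%.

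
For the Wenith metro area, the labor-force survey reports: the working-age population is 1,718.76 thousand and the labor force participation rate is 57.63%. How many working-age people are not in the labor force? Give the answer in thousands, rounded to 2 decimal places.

About 728.24 thousand are not in the labor force.

Share not in the labor force = 1 − 0.5763 = 0.4237.
Not in labor force = 0.4237 × 1,718.76 ≈ 728.24 thousand.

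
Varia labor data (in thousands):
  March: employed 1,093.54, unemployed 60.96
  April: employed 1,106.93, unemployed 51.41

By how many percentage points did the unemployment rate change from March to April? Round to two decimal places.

March: labor force = 1,093.54 + 60.96 = 1,154.50; u = 60.96/1,154.50 = 5.28%.
April: labor force = 1,106.93 + 51.41 = 1,158.34; u = 51.41/1,158.34 = 4.44%.
Change = 4.44% − 5.28% = −0.84 pp.

The unemployment rate changed by −0.84 percentage points.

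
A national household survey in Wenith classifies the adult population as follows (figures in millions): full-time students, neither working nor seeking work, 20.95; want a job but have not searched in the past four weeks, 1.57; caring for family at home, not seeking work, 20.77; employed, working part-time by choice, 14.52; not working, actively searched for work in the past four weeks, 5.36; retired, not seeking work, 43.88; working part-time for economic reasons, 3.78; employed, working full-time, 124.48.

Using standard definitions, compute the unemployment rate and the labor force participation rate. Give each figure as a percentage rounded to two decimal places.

Employed = 14.52 + 3.78 + 124.48 = 142.78 million (anyone who worked, including part-time for economic reasons, counts as employed).
Unemployed = 5.36 million.
Labor force = 142.78 + 5.36 = 148.14 million.
Not in labor force = 20.95 + 1.57 + 20.77 + 43.88 = 87.17 million (those not working and not actively searching are outside the labor force — including those who want a job but have given up searching).
Civilian working-age population = 148.14 + 87.17 = 235.31 million.
Unemployment rate = 5.36 / 148.14 = 3.62%.
Labor force participation rate = 148.14 / 235.31 = 62.96%.

Unemployment rate ≈ 3.62%; labor force participation rate ≈ 62.96%.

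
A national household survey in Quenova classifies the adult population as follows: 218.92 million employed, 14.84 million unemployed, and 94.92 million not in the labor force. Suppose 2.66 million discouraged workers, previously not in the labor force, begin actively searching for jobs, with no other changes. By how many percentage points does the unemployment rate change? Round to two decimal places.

Initially, labor force = 218.92 + 14.84 = 233.76 million, so u = 14.84/233.76 = 6.35%.
After the change, unemployed and labor force both rise by 2.66 → E = 218.92, U = 17.50, labor force = 236.42 million.
New unemployment rate = 17.50 / 236.42 = 7.40%.
Change = 7.40% − 6.35% = +1.05 percentage points.

The unemployment rate changes by +1.05 percentage points.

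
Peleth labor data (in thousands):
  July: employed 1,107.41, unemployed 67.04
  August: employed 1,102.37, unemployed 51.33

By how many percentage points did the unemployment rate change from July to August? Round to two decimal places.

The unemployment rate changed by −1.26 percentage points.

July: labor force = 1,107.41 + 67.04 = 1,174.45; u = 67.04/1,174.45 = 5.71%.
August: labor force = 1,102.37 + 51.33 = 1,153.70; u = 51.33/1,153.70 = 4.45%.
Change = 4.45% − 5.71% = −1.26 pp.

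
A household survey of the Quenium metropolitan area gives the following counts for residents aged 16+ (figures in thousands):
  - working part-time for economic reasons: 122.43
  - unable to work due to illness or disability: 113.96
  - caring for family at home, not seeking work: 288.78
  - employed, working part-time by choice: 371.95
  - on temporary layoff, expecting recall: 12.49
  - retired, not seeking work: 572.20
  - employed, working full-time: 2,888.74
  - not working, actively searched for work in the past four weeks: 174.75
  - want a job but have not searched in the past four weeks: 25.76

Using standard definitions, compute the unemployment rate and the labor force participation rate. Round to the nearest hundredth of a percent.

Employed = 122.43 + 371.95 + 2,888.74 = 3,383.12 thousand (anyone who worked, including part-time for economic reasons, counts as employed).
Unemployed = 12.49 + 174.75 = 187.24 thousand (jobless and actively searching, or on temporary layoff).
Labor force = 3,383.12 + 187.24 = 3,570.36 thousand.
Not in labor force = 113.96 + 288.78 + 572.20 + 25.76 = 1,000.70 thousand (those not working and not actively searching are outside the labor force — including those who want a job but have given up searching).
Civilian working-age population = 3,570.36 + 1,000.70 = 4,571.06 thousand.
Unemployment rate = 187.24 / 3,570.36 = 5.24%.
Labor force participation rate = 3,570.36 / 4,571.06 = 78.11%.

Unemployment rate ≈ 5.24%; labor force participation rate ≈ 78.11%.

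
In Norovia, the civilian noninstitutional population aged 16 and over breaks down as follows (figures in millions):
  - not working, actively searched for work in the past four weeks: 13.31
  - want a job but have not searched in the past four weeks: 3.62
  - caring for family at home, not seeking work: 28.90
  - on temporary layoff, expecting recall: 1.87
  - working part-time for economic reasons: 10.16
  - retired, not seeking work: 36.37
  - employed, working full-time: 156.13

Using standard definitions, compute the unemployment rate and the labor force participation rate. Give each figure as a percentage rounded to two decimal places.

Employed = 10.16 + 156.13 = 166.29 million (anyone who worked, including part-time for economic reasons, counts as employed).
Unemployed = 13.31 + 1.87 = 15.18 million (jobless and actively searching, or on temporary layoff).
Labor force = 166.29 + 15.18 = 181.47 million.
Not in labor force = 3.62 + 28.90 + 36.37 = 68.89 million (those not working and not actively searching are outside the labor force — including those who want a job but have given up searching).
Civilian working-age population = 181.47 + 68.89 = 250.36 million.
Unemployment rate = 15.18 / 181.47 = 8.37%.
Labor force participation rate = 181.47 / 250.36 = 72.48%.

Unemployment rate ≈ 8.37%; labor force participation rate ≈ 72.48%.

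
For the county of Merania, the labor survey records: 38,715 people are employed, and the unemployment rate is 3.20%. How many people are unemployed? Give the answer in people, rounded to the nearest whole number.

Let U be the number unemployed. The labor force is E + U, and U/(E+U) = 0.0320.
So U = 0.0320 × 38,715 / (1 − 0.0320) = 1238.88 / 0.9680 ≈ 1,280.

About 1,280 are unemployed.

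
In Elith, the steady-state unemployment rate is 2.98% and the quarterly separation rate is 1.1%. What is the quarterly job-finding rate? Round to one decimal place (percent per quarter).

From u* = s/(s+f): f = s·(1−u)/u.
f = 1.1 × (1 − 0.0298) / 0.0298 = 1.0672 / 0.0298 ≈ 35.8% per quarter.

Job-finding rate ≈ 35.8% per quarter.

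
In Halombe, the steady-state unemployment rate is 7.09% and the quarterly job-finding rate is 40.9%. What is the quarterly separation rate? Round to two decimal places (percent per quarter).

Separation rate ≈ 3.12% per quarter.

From u* = s/(s+f): s = u·f/(1−u).
s = 0.0709 × 40.9 / (1 − 0.0709) = 2.8998 / 0.9291 ≈ 3.12% per quarter.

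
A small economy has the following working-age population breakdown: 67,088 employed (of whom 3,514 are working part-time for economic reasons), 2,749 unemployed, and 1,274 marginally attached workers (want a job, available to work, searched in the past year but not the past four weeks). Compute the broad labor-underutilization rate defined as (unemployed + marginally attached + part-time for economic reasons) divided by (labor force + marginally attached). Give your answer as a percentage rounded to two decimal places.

Broad underutilization rate ≈ 10.60%.

Labor force = 67,088 + 2,749 = 69,837.
Numerator = 2,749 + 1,274 + 3,514 = 7,537.
Denominator = 69,837 + 1,274 = 71,111.
Broad rate = 7,537 / 71,111 = 10.60%.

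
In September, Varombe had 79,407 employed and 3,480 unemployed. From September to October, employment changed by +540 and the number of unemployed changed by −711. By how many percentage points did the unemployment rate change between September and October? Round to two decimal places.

September: labor force = 79,407 + 3,480 = 82,887; u = 3,480/82,887 = 4.20%.
October: labor force = 79,947 + 2,769 = 82,716; u = 2,769/82,716 = 3.35%.
Change = 3.35% − 4.20% = −0.85 pp.

The unemployment rate changed by −0.85 percentage points.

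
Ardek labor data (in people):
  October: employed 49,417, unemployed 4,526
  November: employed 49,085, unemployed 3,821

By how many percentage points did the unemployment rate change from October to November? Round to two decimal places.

October: labor force = 49,417 + 4,526 = 53,943; u = 4,526/53,943 = 8.39%.
November: labor force = 49,085 + 3,821 = 52,906; u = 3,821/52,906 = 7.22%.
Change = 7.22% − 8.39% = −1.17 pp.

The unemployment rate changed by −1.17 percentage points.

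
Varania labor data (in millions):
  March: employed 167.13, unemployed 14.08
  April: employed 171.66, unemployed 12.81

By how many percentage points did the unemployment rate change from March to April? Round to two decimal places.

The unemployment rate changed by −0.83 percentage points.

March: labor force = 167.13 + 14.08 = 181.21; u = 14.08/181.21 = 7.77%.
April: labor force = 171.66 + 12.81 = 184.47; u = 12.81/184.47 = 6.94%.
Change = 6.94% − 7.77% = −0.83 pp.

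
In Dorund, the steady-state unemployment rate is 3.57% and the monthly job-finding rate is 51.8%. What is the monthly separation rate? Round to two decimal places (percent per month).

Separation rate ≈ 1.92% per month.

From u* = s/(s+f): s = u·f/(1−u).
s = 0.0357 × 51.8 / (1 − 0.0357) = 1.8493 / 0.9643 ≈ 1.92% per month.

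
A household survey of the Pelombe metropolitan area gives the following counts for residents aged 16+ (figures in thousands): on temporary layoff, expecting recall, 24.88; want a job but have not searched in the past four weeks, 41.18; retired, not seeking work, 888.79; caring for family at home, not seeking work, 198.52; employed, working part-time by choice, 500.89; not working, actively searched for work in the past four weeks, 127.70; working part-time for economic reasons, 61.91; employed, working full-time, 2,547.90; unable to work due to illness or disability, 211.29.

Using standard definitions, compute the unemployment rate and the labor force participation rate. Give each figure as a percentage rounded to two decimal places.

Unemployment rate ≈ 4.68%; labor force participation rate ≈ 70.89%.

Employed = 500.89 + 61.91 + 2,547.90 = 3,110.70 thousand (anyone who worked, including part-time for economic reasons, counts as employed).
Unemployed = 24.88 + 127.70 = 152.58 thousand (jobless and actively searching, or on temporary layoff).
Labor force = 3,110.70 + 152.58 = 3,263.28 thousand.
Not in labor force = 41.18 + 888.79 + 198.52 + 211.29 = 1,339.78 thousand (those not working and not actively searching are outside the labor force — including those who want a job but have given up searching).
Civilian working-age population = 3,263.28 + 1,339.78 = 4,603.06 thousand.
Unemployment rate = 152.58 / 3,263.28 = 4.68%.
Labor force participation rate = 3,263.28 / 4,603.06 = 70.89%.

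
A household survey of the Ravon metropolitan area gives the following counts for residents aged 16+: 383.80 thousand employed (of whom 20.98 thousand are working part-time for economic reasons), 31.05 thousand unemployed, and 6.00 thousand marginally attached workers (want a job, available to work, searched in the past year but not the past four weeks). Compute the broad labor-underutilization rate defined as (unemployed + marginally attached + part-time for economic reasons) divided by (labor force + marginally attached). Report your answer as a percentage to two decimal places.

Broad underutilization rate ≈ 13.79%.

Labor force = 383.80 + 31.05 = 414.85 thousand.
Numerator = 31.05 + 6.00 + 20.98 = 58.03 thousand.
Denominator = 414.85 + 6.00 = 420.85 thousand.
Broad rate = 58.03 / 420.85 = 13.79%.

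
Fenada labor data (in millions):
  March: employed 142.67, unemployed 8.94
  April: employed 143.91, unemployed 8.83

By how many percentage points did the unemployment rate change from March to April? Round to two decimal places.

March: labor force = 142.67 + 8.94 = 151.61; u = 8.94/151.61 = 5.90%.
April: labor force = 143.91 + 8.83 = 152.74; u = 8.83/152.74 = 5.78%.
Change = 5.78% − 5.90% = −0.12 pp.

The unemployment rate changed by −0.12 percentage points.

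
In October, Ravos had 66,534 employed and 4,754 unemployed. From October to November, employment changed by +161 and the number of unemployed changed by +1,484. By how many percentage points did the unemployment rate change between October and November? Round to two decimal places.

October: labor force = 66,534 + 4,754 = 71,288; u = 4,754/71,288 = 6.67%.
November: labor force = 66,695 + 6,238 = 72,933; u = 6,238/72,933 = 8.55%.
Change = 8.55% − 6.67% = +1.88 pp.

The unemployment rate changed by +1.88 percentage points.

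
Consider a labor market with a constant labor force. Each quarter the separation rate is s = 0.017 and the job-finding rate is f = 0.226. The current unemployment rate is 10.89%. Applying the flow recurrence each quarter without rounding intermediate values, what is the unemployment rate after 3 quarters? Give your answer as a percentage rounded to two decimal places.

Unemployment rate after three quarters ≈ 8.69%.

With a fixed labor force, u_{t+1} = u_t + s·(1−u_t) − f·u_t = u_t·(1−s−f) + s.
Here 1−s−f = 0.757 and s = 0.017.
u_1 = 0.108900 × 0.757 + 0.017 = 0.099437.
u_2 = 0.099437 × 0.757 + 0.017 = 0.092274.
u_3 = 0.092274 × 0.757 + 0.017 = 0.086851.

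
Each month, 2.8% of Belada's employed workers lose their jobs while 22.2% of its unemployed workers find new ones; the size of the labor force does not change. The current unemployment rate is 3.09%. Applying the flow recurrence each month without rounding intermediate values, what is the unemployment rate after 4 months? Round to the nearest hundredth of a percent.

Unemployment rate after four months ≈ 8.63%.

With a fixed labor force, u_{t+1} = u_t + s·(1−u_t) − f·u_t = u_t·(1−s−f) + s.
Here 1−s−f = 0.750 and s = 0.028.
u_1 = 0.030900 × 0.750 + 0.028 = 0.051175.
u_2 = 0.051175 × 0.750 + 0.028 = 0.066381.
u_3 = 0.066381 × 0.750 + 0.028 = 0.077786.
u_4 = 0.077786 × 0.750 + 0.028 = 0.086339.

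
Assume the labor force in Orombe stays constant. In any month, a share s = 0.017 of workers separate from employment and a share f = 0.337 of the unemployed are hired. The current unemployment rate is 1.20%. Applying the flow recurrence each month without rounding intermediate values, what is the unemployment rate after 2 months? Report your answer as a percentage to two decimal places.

Unemployment rate after two months ≈ 3.30%.

With a fixed labor force, u_{t+1} = u_t + s·(1−u_t) − f·u_t = u_t·(1−s−f) + s.
Here 1−s−f = 0.646 and s = 0.017.
u_1 = 0.012000 × 0.646 + 0.017 = 0.024752.
u_2 = 0.024752 × 0.646 + 0.017 = 0.032990.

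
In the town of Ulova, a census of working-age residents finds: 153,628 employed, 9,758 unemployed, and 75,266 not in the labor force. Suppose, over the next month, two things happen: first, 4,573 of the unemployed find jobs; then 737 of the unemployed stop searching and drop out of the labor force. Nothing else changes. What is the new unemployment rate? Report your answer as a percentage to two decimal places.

Initially, labor force = 153,628 + 9,758 = 163,386, so u = 9,758/163,386 = 5.97%.
After the first change, unemployed falls and employed rises by 4,573; labor force unchanged → E = 158,201, U = 5,185, labor force = 163,386.
After the second change, unemployed and labor force both fall by 737 → E = 158,201, U = 4,448, labor force = 162,649.
New unemployment rate = 4,448 / 162,649 = 2.73%.

New unemployment rate ≈ 2.73%.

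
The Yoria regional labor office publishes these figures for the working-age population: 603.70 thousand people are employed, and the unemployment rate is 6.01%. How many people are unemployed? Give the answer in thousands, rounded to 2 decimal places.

Let U be the number unemployed. The labor force is E + U, and U/(E+U) = 0.0601.
So U = 0.0601 × 603.70 / (1 − 0.0601) = 36.2824 / 0.9399 ≈ 38.60 thousand.

About 38.60 thousand are unemployed.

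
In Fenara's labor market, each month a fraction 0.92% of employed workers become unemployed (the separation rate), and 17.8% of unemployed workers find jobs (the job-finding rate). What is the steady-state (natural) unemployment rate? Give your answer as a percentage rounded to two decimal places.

At steady state the flows balance: s·E = f·U, so U/(E+U) = s/(s+f).
u* = 0.92 / (0.92 + 17.8) = 0.92 / 18.72 = 4.91%.

Steady-state unemployment rate ≈ 4.91%.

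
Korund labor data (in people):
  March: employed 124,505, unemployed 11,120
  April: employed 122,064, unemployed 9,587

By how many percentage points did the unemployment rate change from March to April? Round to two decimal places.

The unemployment rate changed by −0.92 percentage points.

March: labor force = 124,505 + 11,120 = 135,625; u = 11,120/135,625 = 8.20%.
April: labor force = 122,064 + 9,587 = 131,651; u = 9,587/131,651 = 7.28%.
Change = 7.28% − 8.20% = −0.92 pp.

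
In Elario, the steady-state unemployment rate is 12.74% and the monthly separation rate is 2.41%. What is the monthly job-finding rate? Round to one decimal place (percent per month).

From u* = s/(s+f): f = s·(1−u)/u.
f = 2.41 × (1 − 0.1274) / 0.1274 = 2.1030 / 0.1274 ≈ 16.5% per month.

Job-finding rate ≈ 16.5% per month.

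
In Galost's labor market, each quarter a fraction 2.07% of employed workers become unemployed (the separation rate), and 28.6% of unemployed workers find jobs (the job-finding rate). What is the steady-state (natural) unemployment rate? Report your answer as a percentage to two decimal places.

Steady-state unemployment rate ≈ 6.75%.

At steady state the flows balance: s·E = f·U, so U/(E+U) = s/(s+f).
u* = 2.07 / (2.07 + 28.6) = 2.07 / 30.67 = 6.75%.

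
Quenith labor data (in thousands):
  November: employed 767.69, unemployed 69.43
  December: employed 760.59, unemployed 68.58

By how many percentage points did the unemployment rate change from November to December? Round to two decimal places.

November: labor force = 767.69 + 69.43 = 837.12; u = 69.43/837.12 = 8.29%.
December: labor force = 760.59 + 68.58 = 829.17; u = 68.58/829.17 = 8.27%.
Change = 8.27% − 8.29% = −0.02 pp.

The unemployment rate changed by −0.02 percentage points.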